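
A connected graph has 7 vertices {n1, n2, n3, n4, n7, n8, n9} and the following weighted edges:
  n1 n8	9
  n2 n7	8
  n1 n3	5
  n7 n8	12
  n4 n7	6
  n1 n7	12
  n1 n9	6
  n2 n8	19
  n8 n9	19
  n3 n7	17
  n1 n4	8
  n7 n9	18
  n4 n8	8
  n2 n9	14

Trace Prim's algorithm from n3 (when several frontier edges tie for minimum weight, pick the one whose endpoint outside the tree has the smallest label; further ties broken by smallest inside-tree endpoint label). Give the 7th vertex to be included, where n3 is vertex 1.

n8

Prim's algorithm from n3:
Step 1: frontier [n1 n3 5, n3 n7 17] → take n1 n3 (5); add n1.
Step 2: frontier [n1 n9 6, n1 n4 8, n1 n8 9, n1 n7 12, n3 n7 17] → take n1 n9 (6); add n9.
Step 3: frontier [n1 n4 8, n1 n8 9, n1 n7 12, n3 n7 17, n2 n9 14, n7 n9 18, n8 n9 19] → take n1 n4 (8); add n4.
Step 4: frontier [n1 n8 9, n1 n7 12, n3 n7 17, n4 n7 6, n4 n8 8, n2 n9 14, n7 n9 18, n8 n9 19] → take n4 n7 (6); add n7.
Step 5: frontier [n1 n8 9, n4 n8 8, n2 n7 8, n7 n8 12, n2 n9 14, n8 n9 19] → take n2 n7 (8); add n2.
Step 6: frontier [n1 n8 9, n2 n8 19, n4 n8 8, n7 n8 12, n8 n9 19] → take n4 n8 (8); add n8.
Vertex order: n3, n1, n9, n4, n7, n2, n8. The 7th vertex is n8.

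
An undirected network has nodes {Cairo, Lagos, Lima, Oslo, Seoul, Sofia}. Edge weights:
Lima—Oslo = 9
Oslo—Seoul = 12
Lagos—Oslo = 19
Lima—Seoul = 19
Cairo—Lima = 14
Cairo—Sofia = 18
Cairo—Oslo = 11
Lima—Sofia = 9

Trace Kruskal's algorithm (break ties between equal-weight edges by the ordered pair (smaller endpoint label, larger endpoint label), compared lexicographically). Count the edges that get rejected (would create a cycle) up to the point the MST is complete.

2

Kruskal: consider edges lightest-first.
Lima—Oslo (9): add — endpoints in different components.
Lima—Sofia (9): add — endpoints in different components.
Cairo—Oslo (11): add — endpoints in different components.
Oslo—Seoul (12): add — endpoints in different components.
Cairo—Lima (14): skip — Lima and Cairo already connected.
Cairo—Sofia (18): skip — Cairo and Sofia already connected.
Lagos—Oslo (19): add — endpoints in different components.
Edges rejected before the tree was complete: 2.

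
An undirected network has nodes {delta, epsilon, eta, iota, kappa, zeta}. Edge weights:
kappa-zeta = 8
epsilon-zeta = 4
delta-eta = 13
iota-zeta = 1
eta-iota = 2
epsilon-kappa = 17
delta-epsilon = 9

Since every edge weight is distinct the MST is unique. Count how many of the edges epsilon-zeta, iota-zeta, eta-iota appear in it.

3

Kruskal's algorithm — process edges by increasing weight (ties by edge label):
iota-zeta (1): add. Components now {epsilon} {iota,zeta} {eta} {delta} {kappa}
eta-iota (2): add. Components now {epsilon} {eta,iota,zeta} {delta} {kappa}
epsilon-zeta (4): add. Components now {epsilon,eta,iota,zeta} {delta} {kappa}
kappa-zeta (8): add. Components now {epsilon,eta,iota,kappa,zeta} {delta}
delta-epsilon (9): add. Components now {delta,epsilon,eta,iota,kappa,zeta}
MST edge set: {iota-zeta, eta-iota, epsilon-zeta, kappa-zeta, delta-epsilon}.
Of the listed edges, {epsilon-zeta, iota-zeta, eta-iota} are in the MST → 3.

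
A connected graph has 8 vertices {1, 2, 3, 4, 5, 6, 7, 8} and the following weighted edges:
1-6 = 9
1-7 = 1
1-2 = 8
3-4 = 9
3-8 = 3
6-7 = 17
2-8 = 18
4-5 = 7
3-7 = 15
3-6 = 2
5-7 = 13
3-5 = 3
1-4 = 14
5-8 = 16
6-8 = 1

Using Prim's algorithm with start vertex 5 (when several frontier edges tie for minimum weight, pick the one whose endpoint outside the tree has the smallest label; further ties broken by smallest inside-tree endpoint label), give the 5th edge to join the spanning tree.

Grow the tree from 5 using Prim:
Step 1: cheapest edge leaving the tree is 3-5 (3); add 3.
Step 2: cheapest edge leaving the tree is 3-6 (2); add 6.
Step 3: cheapest edge leaving the tree is 6-8 (1); add 8.
Step 4: cheapest edge leaving the tree is 4-5 (7); add 4.
Step 5: cheapest edge leaving the tree is 1-6 (9); add 1.
Step 6: cheapest edge leaving the tree is 1-7 (1); add 7.
Step 7: cheapest edge leaving the tree is 1-2 (8); add 2.
The 5th edge added is 1-6.

1-6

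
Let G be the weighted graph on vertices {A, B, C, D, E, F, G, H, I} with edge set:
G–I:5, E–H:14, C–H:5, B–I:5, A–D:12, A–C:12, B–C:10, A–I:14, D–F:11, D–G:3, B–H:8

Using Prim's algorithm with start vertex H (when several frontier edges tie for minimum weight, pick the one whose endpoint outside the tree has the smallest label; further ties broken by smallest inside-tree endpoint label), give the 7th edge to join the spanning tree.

A-C

Prim's algorithm from H:
Step 1: cheapest edge leaving the tree is C–H (5); add C.
Step 2: cheapest edge leaving the tree is B–H (8); add B.
Step 3: cheapest edge leaving the tree is B–I (5); add I.
Step 4: cheapest edge leaving the tree is G–I (5); add G.
Step 5: cheapest edge leaving the tree is D–G (3); add D.
Step 6: cheapest edge leaving the tree is D–F (11); add F.
Step 7: cheapest edge leaving the tree is A–C (12); add A.
Step 8: cheapest edge leaving the tree is E–H (14); add E.
The 7th edge added is A–C.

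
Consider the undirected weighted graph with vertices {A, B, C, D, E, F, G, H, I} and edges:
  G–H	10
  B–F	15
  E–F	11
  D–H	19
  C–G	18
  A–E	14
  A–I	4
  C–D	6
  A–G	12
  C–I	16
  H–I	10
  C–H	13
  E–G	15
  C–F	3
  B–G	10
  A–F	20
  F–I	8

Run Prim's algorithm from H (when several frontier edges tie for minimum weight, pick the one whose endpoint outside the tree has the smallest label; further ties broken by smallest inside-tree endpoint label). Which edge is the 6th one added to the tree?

Grow the tree from H using Prim:
Step 1: cheapest edge leaving the tree is G–H (10); add G.
Step 2: cheapest edge leaving the tree is B–G (10); add B.
Step 3: cheapest edge leaving the tree is H–I (10); add I.
Step 4: cheapest edge leaving the tree is A–I (4); add A.
Step 5: cheapest edge leaving the tree is F–I (8); add F.
Step 6: cheapest edge leaving the tree is C–F (3); add C.
Step 7: cheapest edge leaving the tree is C–D (6); add D.
Step 8: cheapest edge leaving the tree is E–F (11); add E.
The 6th edge added is C–F.

C-F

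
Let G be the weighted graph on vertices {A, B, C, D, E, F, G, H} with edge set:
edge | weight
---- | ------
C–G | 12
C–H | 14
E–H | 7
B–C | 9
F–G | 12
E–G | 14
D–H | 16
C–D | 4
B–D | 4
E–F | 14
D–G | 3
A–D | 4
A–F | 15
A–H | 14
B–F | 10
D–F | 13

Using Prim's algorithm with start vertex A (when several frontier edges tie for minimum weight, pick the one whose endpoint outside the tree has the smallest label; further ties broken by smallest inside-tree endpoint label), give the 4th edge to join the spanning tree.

Prim, starting at A.
Step 1: cheapest edge leaving the tree is A–D (4); add D.
Step 2: cheapest edge leaving the tree is D–G (3); add G.
Step 3: cheapest edge leaving the tree is B–D (4); add B.
Step 4: cheapest edge leaving the tree is C–D (4); add C.
Step 5: cheapest edge leaving the tree is B–F (10); add F.
Step 6: cheapest edge leaving the tree is E–F (14); add E.
Step 7: cheapest edge leaving the tree is E–H (7); add H.
The 4th edge added is C–D.

C-D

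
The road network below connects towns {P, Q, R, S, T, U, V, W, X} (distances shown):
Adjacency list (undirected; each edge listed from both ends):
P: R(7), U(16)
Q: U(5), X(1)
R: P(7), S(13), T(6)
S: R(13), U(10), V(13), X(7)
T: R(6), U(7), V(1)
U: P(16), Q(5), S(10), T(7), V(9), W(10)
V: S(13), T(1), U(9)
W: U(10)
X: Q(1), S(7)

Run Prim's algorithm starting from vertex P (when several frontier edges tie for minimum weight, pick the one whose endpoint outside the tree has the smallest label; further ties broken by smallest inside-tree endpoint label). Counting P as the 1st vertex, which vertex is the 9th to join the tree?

W

Prim, starting at P.
Step 1: cheapest edge leaving the tree is P R (7); add R.
Step 2: cheapest edge leaving the tree is R T (6); add T.
Step 3: cheapest edge leaving the tree is T V (1); add V.
Step 4: cheapest edge leaving the tree is T U (7); add U.
Step 5: cheapest edge leaving the tree is Q U (5); add Q.
Step 6: cheapest edge leaving the tree is Q X (1); add X.
Step 7: cheapest edge leaving the tree is S X (7); add S.
Step 8: cheapest edge leaving the tree is U W (10); add W.
Vertex order: P, R, T, V, U, Q, X, S, W. The 9th vertex is W.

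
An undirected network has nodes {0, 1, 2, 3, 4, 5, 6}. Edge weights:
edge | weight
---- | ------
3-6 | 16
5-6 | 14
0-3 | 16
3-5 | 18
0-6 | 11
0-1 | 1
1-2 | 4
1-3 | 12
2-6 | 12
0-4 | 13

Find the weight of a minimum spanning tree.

Prim's algorithm from 4:
Step 1: frontier [0-4 13] → take 0-4 (13); add 0.
Step 2: frontier [0-1 1, 0-6 11, 0-3 16] → take 0-1 (1); add 1.
Step 3: frontier [0-6 11, 0-3 16, 1-2 4, 1-3 12] → take 1-2 (4); add 2.
Step 4: frontier [0-6 11, 0-3 16, 1-3 12, 2-6 12] → take 0-6 (11); add 6.
Step 5: frontier [0-3 16, 1-3 12, 5-6 14, 3-6 16] → take 1-3 (12); add 3.
Step 6: frontier [3-5 18, 5-6 14] → take 5-6 (14); add 5.
MST edges: 0-4, 0-1, 1-2, 0-6, 1-3, 5-6; total weight 13+1+4+11+12+14 = 55.

55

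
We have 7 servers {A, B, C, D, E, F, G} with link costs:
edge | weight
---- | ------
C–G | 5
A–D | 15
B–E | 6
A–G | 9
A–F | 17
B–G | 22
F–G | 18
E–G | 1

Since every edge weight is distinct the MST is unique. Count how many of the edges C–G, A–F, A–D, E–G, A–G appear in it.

5

Sort edges by weight, then run Kruskal:
E–G (1): add — endpoints in different components.
C–G (5): add — endpoints in different components.
B–E (6): add — endpoints in different components.
A–G (9): add — endpoints in different components.
A–D (15): add — endpoints in different components.
A–F (17): add — endpoints in different components.
MST edge set: {E–G, C–G, B–E, A–G, A–D, A–F}.
Of the listed edges, {C–G, A–F, A–D, E–G, A–G} are in the MST → 5.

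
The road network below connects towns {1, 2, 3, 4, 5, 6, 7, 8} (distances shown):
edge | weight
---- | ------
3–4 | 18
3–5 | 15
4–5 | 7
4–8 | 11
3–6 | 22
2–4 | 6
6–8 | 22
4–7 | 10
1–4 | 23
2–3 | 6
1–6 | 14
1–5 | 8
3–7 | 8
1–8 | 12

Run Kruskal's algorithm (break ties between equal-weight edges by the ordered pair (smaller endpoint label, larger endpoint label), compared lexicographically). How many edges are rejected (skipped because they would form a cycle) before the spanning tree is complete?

Kruskal: consider edges lightest-first.
2–3 (6): add — endpoints in different components.
2–4 (6): add — endpoints in different components.
4–5 (7): add — endpoints in different components.
1–5 (8): add — endpoints in different components.
3–7 (8): add — endpoints in different components.
4–7 (10): skip — 4 and 7 already connected.
4–8 (11): add — endpoints in different components.
1–8 (12): skip — 1 and 8 already connected.
1–6 (14): add — endpoints in different components.
Edges rejected before the tree was complete: 2.

2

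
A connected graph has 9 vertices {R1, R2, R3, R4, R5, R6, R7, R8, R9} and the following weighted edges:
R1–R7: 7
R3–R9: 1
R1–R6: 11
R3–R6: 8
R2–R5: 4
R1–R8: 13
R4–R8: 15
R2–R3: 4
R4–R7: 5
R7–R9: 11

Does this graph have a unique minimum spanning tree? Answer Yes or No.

No

Kruskal's algorithm — process edges by increasing weight (ties by edge label):
R3–R9 (1): add — endpoints in different components.
R2–R3 (4): add — endpoints in different components.
R2–R5 (4): add — endpoints in different components.
R4–R7 (5): add — endpoints in different components.
R1–R7 (7): add — endpoints in different components.
R3–R6 (8): add — endpoints in different components.
R1–R6 (11): add — endpoints in different components.
R7–R9 (11): skip — R7 and R9 already connected.
R1–R8 (13): add — endpoints in different components.
Non-tree edge R7–R9 has weight 11, equal to the heaviest edge on its tree cycle — swapping gives another MST of the same weight. Not unique.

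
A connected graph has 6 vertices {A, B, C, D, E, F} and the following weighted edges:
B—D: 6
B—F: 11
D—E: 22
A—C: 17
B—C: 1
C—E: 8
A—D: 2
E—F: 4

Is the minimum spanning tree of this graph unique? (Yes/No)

Yes

Kruskal: consider edges lightest-first.
B—C (1): add. Components now {A} {B,C} {D} {E} {F}
A—D (2): add. Components now {A,D} {B,C} {E} {F}
E—F (4): add. Components now {A,D} {B,C} {E,F}
B—D (6): add. Components now {A,B,C,D} {E,F}
C—E (8): add. Components now {A,B,C,D,E,F}
Every non-tree edge has weight strictly greater than the heaviest edge on the tree path between its endpoints, so the MST is unique.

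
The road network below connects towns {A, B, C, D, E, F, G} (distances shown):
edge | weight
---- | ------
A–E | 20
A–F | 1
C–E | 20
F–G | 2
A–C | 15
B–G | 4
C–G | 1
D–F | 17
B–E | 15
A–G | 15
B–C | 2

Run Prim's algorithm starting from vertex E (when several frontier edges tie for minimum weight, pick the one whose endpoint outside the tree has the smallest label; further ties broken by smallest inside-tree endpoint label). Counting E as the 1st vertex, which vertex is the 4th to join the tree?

G

Prim's algorithm from E:
Step 1: frontier [B–E 15, A–E 20, C–E 20] → take B–E (15); add B.
Step 2: frontier [B–C 2, B–G 4, A–E 20, C–E 20] → take B–C (2); add C.
Step 3: frontier [B–G 4, C–G 1, A–C 15, A–E 20] → take C–G (1); add G.
Step 4: frontier [A–C 15, A–E 20, F–G 2, A–G 15] → take F–G (2); add F.
Step 5: frontier [A–C 15, A–E 20, A–F 1, D–F 17, A–G 15] → take A–F (1); add A.
Step 6: frontier [D–F 17] → take D–F (17); add D.
Vertex order: E, B, C, G, F, A, D. The 4th vertex is G.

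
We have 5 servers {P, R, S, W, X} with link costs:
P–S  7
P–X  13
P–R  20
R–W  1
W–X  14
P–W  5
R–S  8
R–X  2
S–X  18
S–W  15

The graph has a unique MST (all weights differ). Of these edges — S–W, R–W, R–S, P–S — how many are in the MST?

2

Kruskal: consider edges lightest-first.
R–W (1): add. Components now {P} {R,W} {S} {X}
R–X (2): add. Components now {P} {R,W,X} {S}
P–W (5): add. Components now {P,R,W,X} {S}
P–S (7): add. Components now {P,R,S,W,X}
MST edge set: {R–W, R–X, P–W, P–S}.
Of the listed edges, {R–W, P–S} are in the MST → 2.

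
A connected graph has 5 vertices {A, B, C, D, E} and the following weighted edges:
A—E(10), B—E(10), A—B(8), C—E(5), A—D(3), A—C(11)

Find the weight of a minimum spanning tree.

Grow the tree from A using Prim:
Step 1: cheapest edge leaving the tree is A—D (3); add D.
Step 2: cheapest edge leaving the tree is A—B (8); add B.
Step 3: cheapest edge leaving the tree is A—E (10); add E.
Step 4: cheapest edge leaving the tree is C—E (5); add C.
MST edges: A—D, A—B, A—E, C—E; total weight 3+8+10+5 = 26.

26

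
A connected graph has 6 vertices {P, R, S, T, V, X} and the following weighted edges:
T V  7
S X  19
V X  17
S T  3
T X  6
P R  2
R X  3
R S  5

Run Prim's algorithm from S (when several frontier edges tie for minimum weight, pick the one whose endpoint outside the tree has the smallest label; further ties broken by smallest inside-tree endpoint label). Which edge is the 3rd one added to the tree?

Prim's algorithm from S:
Step 1: frontier [S T 3, R S 5, S X 19] → take S T (3); add T.
Step 2: frontier [R S 5, S X 19, T X 6, T V 7] → take R S (5); add R.
Step 3: frontier [P R 2, R X 3, S X 19, T X 6, T V 7] → take P R (2); add P.
Step 4: frontier [R X 3, S X 19, T X 6, T V 7] → take R X (3); add X.
Step 5: frontier [T V 7, V X 17] → take T V (7); add V.
The 3rd edge added is P R.

P-R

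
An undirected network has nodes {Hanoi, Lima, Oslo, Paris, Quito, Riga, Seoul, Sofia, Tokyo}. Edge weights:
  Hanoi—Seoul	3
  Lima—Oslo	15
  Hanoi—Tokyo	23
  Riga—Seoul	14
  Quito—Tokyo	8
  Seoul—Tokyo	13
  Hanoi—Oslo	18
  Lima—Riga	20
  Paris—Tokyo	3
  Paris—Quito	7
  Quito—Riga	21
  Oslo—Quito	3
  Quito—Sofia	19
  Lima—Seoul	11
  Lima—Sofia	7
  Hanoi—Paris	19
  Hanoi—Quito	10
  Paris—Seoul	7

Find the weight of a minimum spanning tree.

Prim's algorithm from Lima:
Step 1: cheapest edge leaving the tree is Lima—Sofia (7); add Sofia.
Step 2: cheapest edge leaving the tree is Lima—Seoul (11); add Seoul.
Step 3: cheapest edge leaving the tree is Hanoi—Seoul (3); add Hanoi.
Step 4: cheapest edge leaving the tree is Paris—Seoul (7); add Paris.
Step 5: cheapest edge leaving the tree is Paris—Tokyo (3); add Tokyo.
Step 6: cheapest edge leaving the tree is Paris—Quito (7); add Quito.
Step 7: cheapest edge leaving the tree is Oslo—Quito (3); add Oslo.
Step 8: cheapest edge leaving the tree is Riga—Seoul (14); add Riga.
MST edges: Lima—Sofia, Lima—Seoul, Hanoi—Seoul, Paris—Seoul, Paris—Tokyo, Paris—Quito, Oslo—Quito, Riga—Seoul; total weight 7+11+3+7+3+7+3+14 = 55.

55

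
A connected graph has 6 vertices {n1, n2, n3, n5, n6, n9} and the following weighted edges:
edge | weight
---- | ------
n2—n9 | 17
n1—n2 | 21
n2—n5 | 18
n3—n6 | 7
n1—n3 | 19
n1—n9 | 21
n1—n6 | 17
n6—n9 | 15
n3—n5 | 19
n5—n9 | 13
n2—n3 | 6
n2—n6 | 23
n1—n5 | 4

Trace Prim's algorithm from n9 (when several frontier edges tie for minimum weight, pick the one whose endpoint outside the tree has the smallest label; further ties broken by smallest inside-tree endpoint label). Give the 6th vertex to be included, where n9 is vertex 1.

n2

Prim, starting at n9.
Step 1: cheapest edge leaving the tree is n5—n9 (13); add n5.
Step 2: cheapest edge leaving the tree is n1—n5 (4); add n1.
Step 3: cheapest edge leaving the tree is n6—n9 (15); add n6.
Step 4: cheapest edge leaving the tree is n3—n6 (7); add n3.
Step 5: cheapest edge leaving the tree is n2—n3 (6); add n2.
Vertex order: n9, n5, n1, n6, n3, n2. The 6th vertex is n2.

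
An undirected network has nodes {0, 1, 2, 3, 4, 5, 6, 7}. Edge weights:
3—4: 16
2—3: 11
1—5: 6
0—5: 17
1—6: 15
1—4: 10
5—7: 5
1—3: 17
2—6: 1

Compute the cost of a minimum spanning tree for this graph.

65

Prim, starting at 3.
Step 1: cheapest edge leaving the tree is 2—3 (11); add 2.
Step 2: cheapest edge leaving the tree is 2—6 (1); add 6.
Step 3: cheapest edge leaving the tree is 1—6 (15); add 1.
Step 4: cheapest edge leaving the tree is 1—5 (6); add 5.
Step 5: cheapest edge leaving the tree is 5—7 (5); add 7.
Step 6: cheapest edge leaving the tree is 1—4 (10); add 4.
Step 7: cheapest edge leaving the tree is 0—5 (17); add 0.
MST edges: 2—3, 2—6, 1—6, 1—5, 5—7, 1—4, 0—5; total weight 11+1+15+6+5+10+17 = 65.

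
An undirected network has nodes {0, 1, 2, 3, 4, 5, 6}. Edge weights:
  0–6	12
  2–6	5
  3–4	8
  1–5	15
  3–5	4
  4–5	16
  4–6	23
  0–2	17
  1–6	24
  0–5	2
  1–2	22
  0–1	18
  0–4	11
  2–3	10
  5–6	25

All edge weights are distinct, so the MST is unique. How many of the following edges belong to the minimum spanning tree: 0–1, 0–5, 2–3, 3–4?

3

Kruskal's algorithm — process edges by increasing weight (ties by edge label):
0–5 (2): add. Components now {0,5} {1} {2} {3} {4} {6}
3–5 (4): add. Components now {0,3,5} {1} {2} {4} {6}
2–6 (5): add. Components now {0,3,5} {1} {2,6} {4}
3–4 (8): add. Components now {0,3,4,5} {1} {2,6}
2–3 (10): add. Components now {0,2,3,4,5,6} {1}
0–4 (11): skip — 0 and 4 already connected.
0–6 (12): skip — 0 and 6 already connected.
1–5 (15): add. Components now {0,1,2,3,4,5,6}
MST edge set: {0–5, 3–5, 2–6, 3–4, 2–3, 1–5}.
Of the listed edges, {0–5, 2–3, 3–4} are in the MST → 3.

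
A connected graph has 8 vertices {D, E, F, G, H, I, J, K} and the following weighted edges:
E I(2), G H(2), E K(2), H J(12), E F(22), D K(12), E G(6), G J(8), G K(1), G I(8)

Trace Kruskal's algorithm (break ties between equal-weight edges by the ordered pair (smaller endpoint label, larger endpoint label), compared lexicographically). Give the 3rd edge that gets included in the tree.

E-K

Sort edges by weight, then run Kruskal:
G K (1): add — endpoints in different components.
E I (2): add — endpoints in different components.
E K (2): add — endpoints in different components.
G H (2): add — endpoints in different components.
E G (6): skip — E and G already connected.
G I (8): skip — G and I already connected.
G J (8): add — endpoints in different components.
D K (12): add — endpoints in different components.
H J (12): skip — H and J already connected.
E F (22): add — endpoints in different components.
The 3rd edge added is E K.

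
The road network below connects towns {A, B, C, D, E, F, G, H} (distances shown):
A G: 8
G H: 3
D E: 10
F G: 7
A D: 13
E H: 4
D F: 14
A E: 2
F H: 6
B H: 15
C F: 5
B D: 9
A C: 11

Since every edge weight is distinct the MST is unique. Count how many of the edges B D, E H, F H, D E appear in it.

4

Kruskal's algorithm — process edges by increasing weight (ties by edge label):
A E (2): add — endpoints in different components.
G H (3): add — endpoints in different components.
E H (4): add — endpoints in different components.
C F (5): add — endpoints in different components.
F H (6): add — endpoints in different components.
F G (7): skip — F and G already connected.
A G (8): skip — A and G already connected.
B D (9): add — endpoints in different components.
D E (10): add — endpoints in different components.
MST edge set: {A E, G H, E H, C F, F H, B D, D E}.
Of the listed edges, {B D, E H, F H, D E} are in the MST → 4.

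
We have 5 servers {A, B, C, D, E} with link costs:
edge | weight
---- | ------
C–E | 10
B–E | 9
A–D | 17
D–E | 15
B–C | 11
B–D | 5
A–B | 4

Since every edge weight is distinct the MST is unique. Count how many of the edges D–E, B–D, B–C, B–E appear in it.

2

Kruskal's algorithm — process edges by increasing weight (ties by edge label):
A–B (4): add — endpoints in different components.
B–D (5): add — endpoints in different components.
B–E (9): add — endpoints in different components.
C–E (10): add — endpoints in different components.
MST edge set: {A–B, B–D, B–E, C–E}.
Of the listed edges, {B–D, B–E} are in the MST → 2.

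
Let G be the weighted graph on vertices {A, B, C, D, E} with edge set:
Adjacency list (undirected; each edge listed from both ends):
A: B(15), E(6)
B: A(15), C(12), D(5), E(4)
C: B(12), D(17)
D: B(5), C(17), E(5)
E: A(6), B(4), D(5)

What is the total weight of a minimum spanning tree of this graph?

Prim's algorithm from E:
Step 1: frontier [B E 4, D E 5, A E 6] → take B E (4); add B.
Step 2: frontier [B D 5, B C 12, A B 15, D E 5, A E 6] → take B D (5); add D.
Step 3: frontier [B C 12, A B 15, C D 17, A E 6] → take A E (6); add A.
Step 4: frontier [B C 12, C D 17] → take B C (12); add C.
MST edges: B E, B D, A E, B C; total weight 4+5+6+12 = 27.

27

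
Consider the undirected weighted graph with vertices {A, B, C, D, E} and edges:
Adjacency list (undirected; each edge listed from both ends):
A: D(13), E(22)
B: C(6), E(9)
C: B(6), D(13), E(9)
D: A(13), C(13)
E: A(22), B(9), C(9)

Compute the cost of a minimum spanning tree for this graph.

41

Prim, starting at C.
Step 1: cheapest edge leaving the tree is B-C (6); add B.
Step 2: cheapest edge leaving the tree is B-E (9); add E.
Step 3: cheapest edge leaving the tree is C-D (13); add D.
Step 4: cheapest edge leaving the tree is A-D (13); add A.
MST edges: B-C, B-E, C-D, A-D; total weight 6+9+13+13 = 41.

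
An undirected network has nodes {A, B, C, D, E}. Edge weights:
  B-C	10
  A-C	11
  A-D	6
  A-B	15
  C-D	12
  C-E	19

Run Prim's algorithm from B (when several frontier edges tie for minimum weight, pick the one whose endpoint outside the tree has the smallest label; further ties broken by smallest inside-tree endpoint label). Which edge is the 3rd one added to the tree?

A-D

Grow the tree from B using Prim:
Step 1: frontier [B-C 10, A-B 15] → take B-C (10); add C.
Step 2: frontier [A-B 15, A-C 11, C-D 12, C-E 19] → take A-C (11); add A.
Step 3: frontier [A-D 6, C-D 12, C-E 19] → take A-D (6); add D.
Step 4: frontier [C-E 19] → take C-E (19); add E.
The 3rd edge added is A-D.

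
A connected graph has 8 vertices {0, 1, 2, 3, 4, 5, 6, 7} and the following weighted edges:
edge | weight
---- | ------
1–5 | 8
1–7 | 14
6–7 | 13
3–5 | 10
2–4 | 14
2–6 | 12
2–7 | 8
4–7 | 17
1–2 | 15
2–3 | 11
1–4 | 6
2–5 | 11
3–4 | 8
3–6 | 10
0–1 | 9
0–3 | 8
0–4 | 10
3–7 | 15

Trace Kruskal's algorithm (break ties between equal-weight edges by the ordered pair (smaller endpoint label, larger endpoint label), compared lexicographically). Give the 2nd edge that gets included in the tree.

0-3

Sort edges by weight, then run Kruskal:
1–4 (6): add — endpoints in different components.
0–3 (8): add — endpoints in different components.
1–5 (8): add — endpoints in different components.
2–7 (8): add — endpoints in different components.
3–4 (8): add — endpoints in different components.
0–1 (9): skip — 0 and 1 already connected.
0–4 (10): skip — 0 and 4 already connected.
3–5 (10): skip — 3 and 5 already connected.
3–6 (10): add — endpoints in different components.
2–3 (11): add — endpoints in different components.
The 2nd edge added is 0–3.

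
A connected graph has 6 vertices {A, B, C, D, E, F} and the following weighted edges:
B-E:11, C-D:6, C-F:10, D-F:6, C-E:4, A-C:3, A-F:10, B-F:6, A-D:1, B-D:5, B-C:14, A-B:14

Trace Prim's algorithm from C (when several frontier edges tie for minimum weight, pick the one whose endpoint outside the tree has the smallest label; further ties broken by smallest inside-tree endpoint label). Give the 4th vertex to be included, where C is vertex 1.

Prim, starting at C.
Step 1: frontier [A-C 3, C-E 4, C-D 6, C-F 10, B-C 14] → take A-C (3); add A.
Step 2: frontier [A-D 1, A-F 10, A-B 14, C-E 4, C-D 6, C-F 10, B-C 14] → take A-D (1); add D.
Step 3: frontier [A-F 10, A-B 14, C-E 4, C-F 10, B-C 14, B-D 5, D-F 6] → take C-E (4); add E.
Step 4: frontier [A-F 10, A-B 14, C-F 10, B-C 14, B-D 5, D-F 6, B-E 11] → take B-D (5); add B.
Step 5: frontier [A-F 10, B-F 6, C-F 10, D-F 6] → take B-F (6); add F.
Vertex order: C, A, D, E, B, F. The 4th vertex is E.

E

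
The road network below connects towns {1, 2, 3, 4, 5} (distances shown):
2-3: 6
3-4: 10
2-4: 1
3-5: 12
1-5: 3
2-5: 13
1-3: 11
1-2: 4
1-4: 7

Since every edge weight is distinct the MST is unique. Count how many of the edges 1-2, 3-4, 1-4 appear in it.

Kruskal's algorithm — process edges by increasing weight (ties by edge label):
2-4 (1): add — endpoints in different components.
1-5 (3): add — endpoints in different components.
1-2 (4): add — endpoints in different components.
2-3 (6): add — endpoints in different components.
MST edge set: {2-4, 1-5, 1-2, 2-3}.
Of the listed edges, {1-2} are in the MST → 1.

1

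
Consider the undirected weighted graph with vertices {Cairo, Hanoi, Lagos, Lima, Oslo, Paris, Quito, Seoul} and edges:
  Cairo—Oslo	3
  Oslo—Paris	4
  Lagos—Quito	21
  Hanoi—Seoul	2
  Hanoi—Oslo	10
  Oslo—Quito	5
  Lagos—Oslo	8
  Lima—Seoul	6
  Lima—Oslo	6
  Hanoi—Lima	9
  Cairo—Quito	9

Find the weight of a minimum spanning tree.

Kruskal's algorithm — process edges by increasing weight (ties by edge label):
Hanoi—Seoul (2): add — endpoints in different components.
Cairo—Oslo (3): add — endpoints in different components.
Oslo—Paris (4): add — endpoints in different components.
Oslo—Quito (5): add — endpoints in different components.
Lima—Oslo (6): add — endpoints in different components.
Lima—Seoul (6): add — endpoints in different components.
Lagos—Oslo (8): add — endpoints in different components.
MST edges: Hanoi—Seoul, Cairo—Oslo, Oslo—Paris, Oslo—Quito, Lima—Oslo, Lima—Seoul, Lagos—Oslo; total weight 2+3+4+5+6+6+8 = 34.

34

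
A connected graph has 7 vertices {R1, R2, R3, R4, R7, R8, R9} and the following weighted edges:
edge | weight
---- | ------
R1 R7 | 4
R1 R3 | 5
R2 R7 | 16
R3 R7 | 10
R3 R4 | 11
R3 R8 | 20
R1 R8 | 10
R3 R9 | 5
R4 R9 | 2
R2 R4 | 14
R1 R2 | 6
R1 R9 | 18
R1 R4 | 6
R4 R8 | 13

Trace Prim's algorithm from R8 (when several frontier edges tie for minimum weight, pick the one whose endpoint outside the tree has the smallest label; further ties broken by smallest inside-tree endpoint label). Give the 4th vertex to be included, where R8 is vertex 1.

Prim's algorithm from R8:
Step 1: frontier [R1 R8 10, R4 R8 13, R3 R8 20] → take R1 R8 (10); add R1.
Step 2: frontier [R1 R7 4, R1 R3 5, R1 R2 6, R1 R4 6, R1 R9 18, R4 R8 13, R3 R8 20] → take R1 R7 (4); add R7.
Step 3: frontier [R1 R3 5, R1 R2 6, R1 R4 6, R1 R9 18, R3 R7 10, R2 R7 16, R4 R8 13, R3 R8 20] → take R1 R3 (5); add R3.
Step 4: frontier [R1 R2 6, R1 R4 6, R1 R9 18, R3 R9 5, R3 R4 11, R2 R7 16, R4 R8 13] → take R3 R9 (5); add R9.
Step 5: frontier [R1 R2 6, R1 R4 6, R3 R4 11, R2 R7 16, R4 R8 13, R4 R9 2] → take R4 R9 (2); add R4.
Step 6: frontier [R1 R2 6, R2 R4 14, R2 R7 16] → take R1 R2 (6); add R2.
Vertex order: R8, R1, R7, R3, R9, R4, R2. The 4th vertex is R3.

R3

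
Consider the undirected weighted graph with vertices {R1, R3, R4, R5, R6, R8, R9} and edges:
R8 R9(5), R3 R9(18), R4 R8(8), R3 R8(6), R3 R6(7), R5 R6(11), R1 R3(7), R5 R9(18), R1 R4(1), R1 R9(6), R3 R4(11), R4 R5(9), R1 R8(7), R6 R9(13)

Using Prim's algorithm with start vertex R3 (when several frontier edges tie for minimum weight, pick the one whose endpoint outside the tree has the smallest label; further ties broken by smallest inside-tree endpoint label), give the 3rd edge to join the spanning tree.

Prim's algorithm from R3:
Step 1: cheapest edge leaving the tree is R3 R8 (6); add R8.
Step 2: cheapest edge leaving the tree is R8 R9 (5); add R9.
Step 3: cheapest edge leaving the tree is R1 R9 (6); add R1.
Step 4: cheapest edge leaving the tree is R1 R4 (1); add R4.
Step 5: cheapest edge leaving the tree is R3 R6 (7); add R6.
Step 6: cheapest edge leaving the tree is R4 R5 (9); add R5.
The 3rd edge added is R1 R9.

R1-R9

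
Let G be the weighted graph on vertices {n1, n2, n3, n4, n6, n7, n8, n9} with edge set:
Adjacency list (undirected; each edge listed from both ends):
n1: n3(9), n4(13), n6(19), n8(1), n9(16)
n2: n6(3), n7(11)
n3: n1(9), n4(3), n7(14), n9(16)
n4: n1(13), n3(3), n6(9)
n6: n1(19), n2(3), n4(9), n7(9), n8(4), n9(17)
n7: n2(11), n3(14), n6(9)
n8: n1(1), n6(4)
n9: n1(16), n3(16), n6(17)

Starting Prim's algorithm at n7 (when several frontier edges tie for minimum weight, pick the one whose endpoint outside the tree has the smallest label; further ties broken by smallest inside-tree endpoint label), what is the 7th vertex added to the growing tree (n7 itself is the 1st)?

Prim's algorithm from n7:
Step 1: frontier [n6–n7 9, n2–n7 11, n3–n7 14] → take n6–n7 (9); add n6.
Step 2: frontier [n2–n6 3, n6–n8 4, n4–n6 9, n6–n9 17, n1–n6 19, n2–n7 11, n3–n7 14] → take n2–n6 (3); add n2.
Step 3: frontier [n6–n8 4, n4–n6 9, n6–n9 17, n1–n6 19, n3–n7 14] → take n6–n8 (4); add n8.
Step 4: frontier [n4–n6 9, n6–n9 17, n1–n6 19, n3–n7 14, n1–n8 1] → take n1–n8 (1); add n1.
Step 5: frontier [n1–n3 9, n1–n4 13, n1–n9 16, n4–n6 9, n6–n9 17, n3–n7 14] → take n1–n3 (9); add n3.
Step 6: frontier [n1–n4 13, n1–n9 16, n3–n4 3, n3–n9 16, n4–n6 9, n6–n9 17] → take n3–n4 (3); add n4.
Step 7: frontier [n1–n9 16, n3–n9 16, n6–n9 17] → take n1–n9 (16); add n9.
Vertex order: n7, n6, n2, n8, n1, n3, n4, n9. The 7th vertex is n4.

n4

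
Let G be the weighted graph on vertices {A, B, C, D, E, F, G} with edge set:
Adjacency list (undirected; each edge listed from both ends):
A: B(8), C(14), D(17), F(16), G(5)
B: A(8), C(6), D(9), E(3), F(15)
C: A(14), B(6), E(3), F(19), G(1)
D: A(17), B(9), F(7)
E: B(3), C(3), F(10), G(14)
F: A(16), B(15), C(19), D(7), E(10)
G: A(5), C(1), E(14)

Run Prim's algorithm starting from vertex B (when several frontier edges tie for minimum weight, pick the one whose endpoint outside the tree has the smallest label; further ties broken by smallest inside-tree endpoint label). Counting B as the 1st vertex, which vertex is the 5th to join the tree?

Prim, starting at B.
Step 1: cheapest edge leaving the tree is B—E (3); add E.
Step 2: cheapest edge leaving the tree is C—E (3); add C.
Step 3: cheapest edge leaving the tree is C—G (1); add G.
Step 4: cheapest edge leaving the tree is A—G (5); add A.
Step 5: cheapest edge leaving the tree is B—D (9); add D.
Step 6: cheapest edge leaving the tree is D—F (7); add F.
Vertex order: B, E, C, G, A, D, F. The 5th vertex is A.

A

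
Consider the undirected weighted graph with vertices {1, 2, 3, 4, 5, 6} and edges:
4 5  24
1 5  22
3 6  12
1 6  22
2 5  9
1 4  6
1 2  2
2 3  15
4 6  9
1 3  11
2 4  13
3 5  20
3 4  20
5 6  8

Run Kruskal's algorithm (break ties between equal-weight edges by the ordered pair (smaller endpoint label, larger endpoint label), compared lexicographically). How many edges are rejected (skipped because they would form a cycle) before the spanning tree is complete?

1

Kruskal's algorithm — process edges by increasing weight (ties by edge label):
1 2 (2): add. Components now {1,2} {3} {4} {5} {6}
1 4 (6): add. Components now {1,2,4} {3} {5} {6}
5 6 (8): add. Components now {1,2,4} {3} {5,6}
2 5 (9): add. Components now {1,2,4,5,6} {3}
4 6 (9): skip — 4 and 6 already connected.
1 3 (11): add. Components now {1,2,3,4,5,6}
Edges rejected before the tree was complete: 1.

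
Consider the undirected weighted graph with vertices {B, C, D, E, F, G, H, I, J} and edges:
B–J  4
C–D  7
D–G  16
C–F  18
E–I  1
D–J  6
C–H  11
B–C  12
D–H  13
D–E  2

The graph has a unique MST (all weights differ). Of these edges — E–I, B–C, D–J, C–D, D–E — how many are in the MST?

Sort edges by weight, then run Kruskal:
E–I (1): add — endpoints in different components.
D–E (2): add — endpoints in different components.
B–J (4): add — endpoints in different components.
D–J (6): add — endpoints in different components.
C–D (7): add — endpoints in different components.
C–H (11): add — endpoints in different components.
B–C (12): skip — B and C already connected.
D–H (13): skip — D and H already connected.
D–G (16): add — endpoints in different components.
C–F (18): add — endpoints in different components.
MST edge set: {E–I, D–E, B–J, D–J, C–D, C–H, D–G, C–F}.
Of the listed edges, {E–I, D–J, C–D, D–E} are in the MST → 4.

4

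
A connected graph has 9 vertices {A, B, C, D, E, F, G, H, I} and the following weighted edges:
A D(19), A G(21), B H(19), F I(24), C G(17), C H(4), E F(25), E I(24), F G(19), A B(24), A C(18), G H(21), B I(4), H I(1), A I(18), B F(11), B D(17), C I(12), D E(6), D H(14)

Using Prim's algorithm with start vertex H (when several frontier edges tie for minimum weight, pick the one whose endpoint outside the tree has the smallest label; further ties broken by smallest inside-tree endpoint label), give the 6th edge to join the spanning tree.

Prim's algorithm from H:
Step 1: cheapest edge leaving the tree is H I (1); add I.
Step 2: cheapest edge leaving the tree is B I (4); add B.
Step 3: cheapest edge leaving the tree is C H (4); add C.
Step 4: cheapest edge leaving the tree is B F (11); add F.
Step 5: cheapest edge leaving the tree is D H (14); add D.
Step 6: cheapest edge leaving the tree is D E (6); add E.
Step 7: cheapest edge leaving the tree is C G (17); add G.
Step 8: cheapest edge leaving the tree is A C (18); add A.
The 6th edge added is D E.

D-E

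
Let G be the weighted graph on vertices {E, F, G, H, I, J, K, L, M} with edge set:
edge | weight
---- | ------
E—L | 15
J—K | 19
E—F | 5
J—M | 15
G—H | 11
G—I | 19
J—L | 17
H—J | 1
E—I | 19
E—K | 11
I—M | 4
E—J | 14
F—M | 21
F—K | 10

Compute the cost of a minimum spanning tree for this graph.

75

Kruskal: consider edges lightest-first.
H—J (1): add — endpoints in different components.
I—M (4): add — endpoints in different components.
E—F (5): add — endpoints in different components.
F—K (10): add — endpoints in different components.
E—K (11): skip — E and K already connected.
G—H (11): add — endpoints in different components.
E—J (14): add — endpoints in different components.
E—L (15): add — endpoints in different components.
J—M (15): add — endpoints in different components.
MST edges: H—J, I—M, E—F, F—K, G—H, E—J, E—L, J—M; total weight 1+4+5+10+11+14+15+15 = 75.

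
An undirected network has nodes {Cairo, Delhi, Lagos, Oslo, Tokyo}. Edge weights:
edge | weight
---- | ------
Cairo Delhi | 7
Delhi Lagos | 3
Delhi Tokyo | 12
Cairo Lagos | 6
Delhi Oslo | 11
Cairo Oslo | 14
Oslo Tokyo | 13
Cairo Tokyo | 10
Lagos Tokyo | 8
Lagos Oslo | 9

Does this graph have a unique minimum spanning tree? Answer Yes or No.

Yes

Sort edges by weight, then run Kruskal:
Delhi Lagos (3): add — endpoints in different components.
Cairo Lagos (6): add — endpoints in different components.
Cairo Delhi (7): skip — Cairo and Delhi already connected.
Lagos Tokyo (8): add — endpoints in different components.
Lagos Oslo (9): add — endpoints in different components.
Every non-tree edge has weight strictly greater than the heaviest edge on the tree path between its endpoints, so the MST is unique.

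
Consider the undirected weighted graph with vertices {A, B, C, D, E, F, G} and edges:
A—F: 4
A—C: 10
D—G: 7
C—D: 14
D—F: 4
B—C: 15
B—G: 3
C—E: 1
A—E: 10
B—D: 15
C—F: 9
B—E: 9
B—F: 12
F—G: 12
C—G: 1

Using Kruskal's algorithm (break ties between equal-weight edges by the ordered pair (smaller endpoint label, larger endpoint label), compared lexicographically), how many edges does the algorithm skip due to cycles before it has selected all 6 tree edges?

0

Kruskal's algorithm — process edges by increasing weight (ties by edge label):
C—E (1): add. Components now {A} {B} {C,E} {D} {F} {G}
C—G (1): add. Components now {A} {B} {C,E,G} {D} {F}
B—G (3): add. Components now {A} {B,C,E,G} {D} {F}
A—F (4): add. Components now {A,F} {B,C,E,G} {D}
D—F (4): add. Components now {A,D,F} {B,C,E,G}
D—G (7): add. Components now {A,B,C,D,E,F,G}
Edges rejected before the tree was complete: 0.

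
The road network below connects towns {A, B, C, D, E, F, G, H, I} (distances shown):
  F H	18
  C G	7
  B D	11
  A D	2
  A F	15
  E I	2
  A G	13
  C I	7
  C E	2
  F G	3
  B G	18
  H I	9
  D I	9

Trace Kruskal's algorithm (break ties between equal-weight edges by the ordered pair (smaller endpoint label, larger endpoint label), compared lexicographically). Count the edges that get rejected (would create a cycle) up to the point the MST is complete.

Sort edges by weight, then run Kruskal:
A D (2): add — endpoints in different components.
C E (2): add — endpoints in different components.
E I (2): add — endpoints in different components.
F G (3): add — endpoints in different components.
C G (7): add — endpoints in different components.
C I (7): skip — C and I already connected.
D I (9): add — endpoints in different components.
H I (9): add — endpoints in different components.
B D (11): add — endpoints in different components.
Edges rejected before the tree was complete: 1.

1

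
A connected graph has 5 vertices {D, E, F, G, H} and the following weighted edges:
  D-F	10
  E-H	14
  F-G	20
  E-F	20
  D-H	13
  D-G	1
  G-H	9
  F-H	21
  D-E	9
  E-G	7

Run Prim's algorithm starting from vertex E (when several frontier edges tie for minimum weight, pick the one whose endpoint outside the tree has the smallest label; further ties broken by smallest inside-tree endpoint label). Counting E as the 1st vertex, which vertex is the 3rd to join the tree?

D

Prim's algorithm from E:
Step 1: frontier [E-G 7, D-E 9, E-H 14, E-F 20] → take E-G (7); add G.
Step 2: frontier [D-E 9, E-H 14, E-F 20, D-G 1, G-H 9, F-G 20] → take D-G (1); add D.
Step 3: frontier [D-F 10, D-H 13, E-H 14, E-F 20, G-H 9, F-G 20] → take G-H (9); add H.
Step 4: frontier [D-F 10, E-F 20, F-G 20, F-H 21] → take D-F (10); add F.
Vertex order: E, G, D, H, F. The 3rd vertex is D.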